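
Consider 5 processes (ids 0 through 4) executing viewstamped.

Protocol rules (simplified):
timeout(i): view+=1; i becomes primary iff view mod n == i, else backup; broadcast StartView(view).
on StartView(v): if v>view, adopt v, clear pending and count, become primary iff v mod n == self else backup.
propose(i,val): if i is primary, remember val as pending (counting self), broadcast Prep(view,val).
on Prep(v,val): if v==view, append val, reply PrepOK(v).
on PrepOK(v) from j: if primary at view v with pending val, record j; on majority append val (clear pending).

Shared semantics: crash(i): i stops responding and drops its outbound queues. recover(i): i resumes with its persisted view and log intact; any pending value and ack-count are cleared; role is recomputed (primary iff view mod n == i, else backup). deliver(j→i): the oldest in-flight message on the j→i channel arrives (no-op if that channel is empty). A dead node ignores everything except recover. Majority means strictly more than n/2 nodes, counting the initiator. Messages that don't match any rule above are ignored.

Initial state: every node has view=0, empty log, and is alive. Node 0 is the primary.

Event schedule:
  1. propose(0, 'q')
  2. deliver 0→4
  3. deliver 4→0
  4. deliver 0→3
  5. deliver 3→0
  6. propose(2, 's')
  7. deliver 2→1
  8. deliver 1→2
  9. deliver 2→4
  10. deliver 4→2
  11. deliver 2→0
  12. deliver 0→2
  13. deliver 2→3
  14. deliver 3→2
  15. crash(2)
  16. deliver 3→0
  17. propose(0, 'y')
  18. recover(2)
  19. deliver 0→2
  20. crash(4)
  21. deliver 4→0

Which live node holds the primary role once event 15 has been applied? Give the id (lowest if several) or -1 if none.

[1] propose(0,'q') → ∅
[2] deliver 0→4 → N4(back v0 [q])
[3] deliver 4→0 → ∅
[4] deliver 0→3 → N3(back v0 [q])
[5] deliver 3→0 → N0(prim v0 [q])
[6] propose(2,'s') → ∅
[7] deliver 2→1 → ∅
[8] deliver 1→2 → ∅
[9] deliver 2→4 → ∅
[10] deliver 4→2 → ∅
[11] deliver 2→0 → ∅
[12] deliver 0→2 → N2(back v0 [q])
[13] deliver 2→3 → ∅
[14] deliver 3→2 → ∅
[15] crash(2) → N2(✗back v0 [q])

0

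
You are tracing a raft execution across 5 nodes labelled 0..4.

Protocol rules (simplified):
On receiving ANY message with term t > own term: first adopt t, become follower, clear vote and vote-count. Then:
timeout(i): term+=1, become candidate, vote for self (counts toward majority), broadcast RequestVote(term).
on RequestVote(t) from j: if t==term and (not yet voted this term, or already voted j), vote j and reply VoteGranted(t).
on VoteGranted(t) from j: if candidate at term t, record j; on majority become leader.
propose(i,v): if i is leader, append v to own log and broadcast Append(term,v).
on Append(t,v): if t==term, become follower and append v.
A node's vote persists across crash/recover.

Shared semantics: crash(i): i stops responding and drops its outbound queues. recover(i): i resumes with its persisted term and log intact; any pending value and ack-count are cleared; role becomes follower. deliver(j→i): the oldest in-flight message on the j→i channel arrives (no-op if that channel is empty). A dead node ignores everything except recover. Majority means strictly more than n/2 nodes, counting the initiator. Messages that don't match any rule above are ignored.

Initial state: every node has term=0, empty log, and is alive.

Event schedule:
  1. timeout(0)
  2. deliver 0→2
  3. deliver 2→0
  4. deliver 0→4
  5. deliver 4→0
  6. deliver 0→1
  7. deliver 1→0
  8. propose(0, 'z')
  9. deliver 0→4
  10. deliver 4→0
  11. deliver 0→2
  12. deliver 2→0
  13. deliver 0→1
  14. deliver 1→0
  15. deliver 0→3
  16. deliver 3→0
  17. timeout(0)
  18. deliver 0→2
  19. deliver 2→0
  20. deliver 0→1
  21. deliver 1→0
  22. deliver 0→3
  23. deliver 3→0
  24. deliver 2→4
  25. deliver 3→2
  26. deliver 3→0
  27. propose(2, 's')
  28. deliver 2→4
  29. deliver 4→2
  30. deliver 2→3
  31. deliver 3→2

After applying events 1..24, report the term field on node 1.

e1 timeout(0): 0[cand,t=1,-]
e2 deliver 0→2: 2[foll,t=1,-]
e3 deliver 2→0: ·
e4 deliver 0→4: 4[foll,t=1,-]
e5 deliver 4→0: 0[lead,t=1,-]
e6 deliver 0→1: 1[foll,t=1,-]
e7 deliver 1→0: ·
e8 propose(0,'z'): 0[lead,t=1,z]
e9 deliver 0→4: 4[foll,t=1,z]
e10 deliver 4→0: ·
e11 deliver 0→2: 2[foll,t=1,z]
e12 deliver 2→0: ·
e13 deliver 0→1: 1[foll,t=1,z]
e14 deliver 1→0: ·
e15 deliver 0→3: 3[foll,t=1,-]
e16 deliver 3→0: ·
e17 timeout(0): 0[cand,t=2,z]
e18 deliver 0→2: 2[foll,t=2,z]
e19 deliver 2→0: ·
e20 deliver 0→1: 1[foll,t=2,z]
e21 deliver 1→0: 0[lead,t=2,z]
e22 deliver 0→3: 3[foll,t=1,z]
e23 deliver 3→0: ·
e24 deliver 2→4: ·

2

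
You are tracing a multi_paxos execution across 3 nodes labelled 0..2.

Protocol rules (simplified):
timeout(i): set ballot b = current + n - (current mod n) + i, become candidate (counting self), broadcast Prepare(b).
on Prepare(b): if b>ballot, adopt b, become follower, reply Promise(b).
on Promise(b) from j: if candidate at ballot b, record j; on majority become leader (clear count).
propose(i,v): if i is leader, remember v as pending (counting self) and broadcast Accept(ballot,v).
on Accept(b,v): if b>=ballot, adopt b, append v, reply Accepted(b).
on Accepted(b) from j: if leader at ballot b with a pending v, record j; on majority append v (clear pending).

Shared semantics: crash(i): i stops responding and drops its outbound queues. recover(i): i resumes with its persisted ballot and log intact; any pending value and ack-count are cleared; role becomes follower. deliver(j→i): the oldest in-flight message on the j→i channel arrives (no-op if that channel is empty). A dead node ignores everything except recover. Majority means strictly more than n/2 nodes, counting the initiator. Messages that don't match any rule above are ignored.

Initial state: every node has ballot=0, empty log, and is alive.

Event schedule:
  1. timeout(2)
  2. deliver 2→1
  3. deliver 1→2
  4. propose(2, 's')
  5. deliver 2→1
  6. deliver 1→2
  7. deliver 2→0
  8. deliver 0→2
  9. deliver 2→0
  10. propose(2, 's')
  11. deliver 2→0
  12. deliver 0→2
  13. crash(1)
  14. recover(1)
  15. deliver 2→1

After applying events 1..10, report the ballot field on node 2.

5

e1 timeout(2): 2[cand,b=5,-]
e2 deliver 2→1: 1[foll,b=5,-]
e3 deliver 1→2: 2[lead,b=5,-]
e4 propose(2,'s'): ·
e5 deliver 2→1: 1[foll,b=5,s]
e6 deliver 1→2: 2[lead,b=5,s]
e7 deliver 2→0: 0[foll,b=5,-]
e8 deliver 0→2: ·
e9 deliver 2→0: 0[foll,b=5,s]
e10 propose(2,'s'): ·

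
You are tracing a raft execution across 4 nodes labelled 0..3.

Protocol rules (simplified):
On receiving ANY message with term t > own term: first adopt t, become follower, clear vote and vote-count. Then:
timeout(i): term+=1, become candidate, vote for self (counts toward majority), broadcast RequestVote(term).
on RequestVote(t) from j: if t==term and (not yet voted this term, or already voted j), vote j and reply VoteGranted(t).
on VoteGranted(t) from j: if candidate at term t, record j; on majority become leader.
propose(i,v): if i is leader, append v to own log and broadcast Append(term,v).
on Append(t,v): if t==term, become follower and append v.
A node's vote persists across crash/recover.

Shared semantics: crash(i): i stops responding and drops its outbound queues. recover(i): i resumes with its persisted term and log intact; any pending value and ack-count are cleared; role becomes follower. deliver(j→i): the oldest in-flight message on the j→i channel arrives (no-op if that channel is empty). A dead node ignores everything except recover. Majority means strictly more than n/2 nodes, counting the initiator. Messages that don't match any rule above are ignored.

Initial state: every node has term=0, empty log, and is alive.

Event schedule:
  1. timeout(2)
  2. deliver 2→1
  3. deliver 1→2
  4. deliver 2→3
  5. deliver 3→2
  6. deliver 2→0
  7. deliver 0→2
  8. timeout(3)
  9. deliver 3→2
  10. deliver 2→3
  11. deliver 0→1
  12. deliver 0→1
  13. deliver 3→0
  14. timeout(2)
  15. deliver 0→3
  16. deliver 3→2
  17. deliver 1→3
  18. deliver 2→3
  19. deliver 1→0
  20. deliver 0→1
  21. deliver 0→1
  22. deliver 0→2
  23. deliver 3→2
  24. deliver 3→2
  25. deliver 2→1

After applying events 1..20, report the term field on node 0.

2

step 1 timeout(2): 2={cand,t=1,log=-}
step 2 deliver 2→1: 1={foll,t=1,log=-}
step 3 deliver 1→2: —
step 4 deliver 2→3: 3={foll,t=1,log=-}
step 5 deliver 3→2: 2={lead,t=1,log=-}
step 6 deliver 2→0: 0={foll,t=1,log=-}
step 7 deliver 0→2: —
step 8 timeout(3): 3={cand,t=2,log=-}
step 9 deliver 3→2: 2={foll,t=2,log=-}
step 10 deliver 2→3: —
step 11 deliver 0→1: —
step 12 deliver 0→1: —
step 13 deliver 3→0: 0={foll,t=2,log=-}
step 14 timeout(2): 2={cand,t=3,log=-}
step 15 deliver 0→3: 3={lead,t=2,log=-}
step 16 deliver 3→2: —
step 17 deliver 1→3: —
step 18 deliver 2→3: 3={foll,t=3,log=-}
step 19 deliver 1→0: —
step 20 deliver 0→1: —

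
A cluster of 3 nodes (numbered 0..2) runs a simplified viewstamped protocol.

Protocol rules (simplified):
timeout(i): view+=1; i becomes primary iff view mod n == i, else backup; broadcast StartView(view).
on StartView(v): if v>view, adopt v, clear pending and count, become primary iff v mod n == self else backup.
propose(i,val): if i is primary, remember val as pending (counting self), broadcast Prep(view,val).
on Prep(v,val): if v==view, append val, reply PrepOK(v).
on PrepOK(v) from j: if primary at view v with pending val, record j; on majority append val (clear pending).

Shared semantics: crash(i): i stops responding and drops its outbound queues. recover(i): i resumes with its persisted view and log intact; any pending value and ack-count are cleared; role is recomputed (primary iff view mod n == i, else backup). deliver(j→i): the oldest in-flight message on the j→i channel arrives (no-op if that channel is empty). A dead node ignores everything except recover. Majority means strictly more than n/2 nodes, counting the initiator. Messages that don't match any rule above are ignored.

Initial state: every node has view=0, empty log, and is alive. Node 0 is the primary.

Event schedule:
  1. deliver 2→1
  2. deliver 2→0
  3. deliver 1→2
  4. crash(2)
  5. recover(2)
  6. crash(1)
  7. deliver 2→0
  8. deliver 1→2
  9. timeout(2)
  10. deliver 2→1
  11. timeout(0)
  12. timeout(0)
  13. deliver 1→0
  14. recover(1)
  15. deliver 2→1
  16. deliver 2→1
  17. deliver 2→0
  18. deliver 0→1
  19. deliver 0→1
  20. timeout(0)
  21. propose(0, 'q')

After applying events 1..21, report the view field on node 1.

[1] deliver 2→1 → ∅
[2] deliver 2→0 → ∅
[3] deliver 1→2 → ∅
[4] crash(2) → N2(✗back v0 [-])
[5] recover(2) → N2(back v0 [-])
[6] crash(1) → N1(✗back v0 [-])
[7] deliver 2→0 → ∅
[8] deliver 1→2 → ∅
[9] timeout(2) → N2(back v1 [-])
[10] deliver 2→1 → ∅
[11] timeout(0) → N0(back v1 [-])
[12] timeout(0) → N0(back v2 [-])
[13] deliver 1→0 → ∅
[14] recover(1) → N1(back v0 [-])
[15] deliver 2→1 → N1(prim v1 [-])
[16] deliver 2→1 → ∅
[17] deliver 2→0 → ∅
[18] deliver 0→1 → ∅
[19] deliver 0→1 → N1(back v2 [-])
[20] timeout(0) → N0(prim v3 [-])
[21] propose(0,'q') → ∅

2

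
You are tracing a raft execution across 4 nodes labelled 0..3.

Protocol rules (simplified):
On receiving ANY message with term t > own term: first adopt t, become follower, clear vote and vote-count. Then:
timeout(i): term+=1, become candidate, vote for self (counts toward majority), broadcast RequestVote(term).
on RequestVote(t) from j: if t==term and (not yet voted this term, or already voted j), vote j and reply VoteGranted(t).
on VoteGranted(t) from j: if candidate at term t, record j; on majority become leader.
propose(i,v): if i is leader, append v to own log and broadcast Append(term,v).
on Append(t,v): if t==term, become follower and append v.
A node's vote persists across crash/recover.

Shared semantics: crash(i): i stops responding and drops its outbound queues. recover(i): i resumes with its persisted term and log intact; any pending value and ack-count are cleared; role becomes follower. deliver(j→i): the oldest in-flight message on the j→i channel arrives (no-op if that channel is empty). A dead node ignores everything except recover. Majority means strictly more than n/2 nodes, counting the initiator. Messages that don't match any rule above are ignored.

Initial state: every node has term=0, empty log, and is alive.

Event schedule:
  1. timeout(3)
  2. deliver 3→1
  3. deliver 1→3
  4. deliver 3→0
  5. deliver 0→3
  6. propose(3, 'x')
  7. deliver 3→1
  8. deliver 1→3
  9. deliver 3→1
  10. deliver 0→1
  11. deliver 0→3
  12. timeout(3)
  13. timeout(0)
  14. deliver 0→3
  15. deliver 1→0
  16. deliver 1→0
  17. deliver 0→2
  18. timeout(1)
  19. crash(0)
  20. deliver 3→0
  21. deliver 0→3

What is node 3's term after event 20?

1. timeout(3):  <3:cand t1 ->
2. deliver 3→1:  <1:foll t1 ->
3. deliver 1→3:  nop
4. deliver 3→0:  <0:foll t1 ->
5. deliver 0→3:  <3:lead t1 ->
6. propose(3,'x'):  <3:lead t1 x>
7. deliver 3→1:  <1:foll t1 x>
8. deliver 1→3:  nop
9. deliver 3→1:  nop
10. deliver 0→1:  nop
11. deliver 0→3:  nop
12. timeout(3):  <3:cand t2 x>
13. timeout(0):  <0:cand t2 ->
14. deliver 0→3:  nop
15. deliver 1→0:  nop
16. deliver 1→0:  nop
17. deliver 0→2:  <2:foll t2 ->
18. timeout(1):  <1:cand t2 x>
19. crash(0):  <0:✗cand t2 ->
20. deliver 3→0:  nop

2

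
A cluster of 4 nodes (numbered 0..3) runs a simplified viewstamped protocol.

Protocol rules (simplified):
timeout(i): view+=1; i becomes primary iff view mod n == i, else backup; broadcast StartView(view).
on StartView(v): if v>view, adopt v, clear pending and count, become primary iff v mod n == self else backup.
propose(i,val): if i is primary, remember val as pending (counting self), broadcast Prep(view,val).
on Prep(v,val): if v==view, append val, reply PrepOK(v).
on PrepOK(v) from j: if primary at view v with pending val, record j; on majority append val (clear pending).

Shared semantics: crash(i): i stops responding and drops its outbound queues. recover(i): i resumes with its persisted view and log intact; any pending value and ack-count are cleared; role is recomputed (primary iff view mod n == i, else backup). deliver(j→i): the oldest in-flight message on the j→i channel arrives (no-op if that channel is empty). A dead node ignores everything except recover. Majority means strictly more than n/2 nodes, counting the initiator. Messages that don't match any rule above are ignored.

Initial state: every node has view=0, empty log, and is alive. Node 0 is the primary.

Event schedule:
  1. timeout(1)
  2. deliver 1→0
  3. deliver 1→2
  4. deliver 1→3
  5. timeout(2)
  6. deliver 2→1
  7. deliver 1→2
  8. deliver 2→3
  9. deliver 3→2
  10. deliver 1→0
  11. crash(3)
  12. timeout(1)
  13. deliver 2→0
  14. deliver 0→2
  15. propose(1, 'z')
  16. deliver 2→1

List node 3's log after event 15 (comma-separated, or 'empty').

empty

1. timeout(1):  <1:prim v1 ->
2. deliver 1→0:  <0:back v1 ->
3. deliver 1→2:  <2:back v1 ->
4. deliver 1→3:  <3:back v1 ->
5. timeout(2):  <2:prim v2 ->
6. deliver 2→1:  <1:back v2 ->
7. deliver 1→2:  nop
8. deliver 2→3:  <3:back v2 ->
9. deliver 3→2:  nop
10. deliver 1→0:  nop
11. crash(3):  <3:✗back v2 ->
12. timeout(1):  <1:back v3 ->
13. deliver 2→0:  <0:back v2 ->
14. deliver 0→2:  nop
15. propose(1,'z'):  nop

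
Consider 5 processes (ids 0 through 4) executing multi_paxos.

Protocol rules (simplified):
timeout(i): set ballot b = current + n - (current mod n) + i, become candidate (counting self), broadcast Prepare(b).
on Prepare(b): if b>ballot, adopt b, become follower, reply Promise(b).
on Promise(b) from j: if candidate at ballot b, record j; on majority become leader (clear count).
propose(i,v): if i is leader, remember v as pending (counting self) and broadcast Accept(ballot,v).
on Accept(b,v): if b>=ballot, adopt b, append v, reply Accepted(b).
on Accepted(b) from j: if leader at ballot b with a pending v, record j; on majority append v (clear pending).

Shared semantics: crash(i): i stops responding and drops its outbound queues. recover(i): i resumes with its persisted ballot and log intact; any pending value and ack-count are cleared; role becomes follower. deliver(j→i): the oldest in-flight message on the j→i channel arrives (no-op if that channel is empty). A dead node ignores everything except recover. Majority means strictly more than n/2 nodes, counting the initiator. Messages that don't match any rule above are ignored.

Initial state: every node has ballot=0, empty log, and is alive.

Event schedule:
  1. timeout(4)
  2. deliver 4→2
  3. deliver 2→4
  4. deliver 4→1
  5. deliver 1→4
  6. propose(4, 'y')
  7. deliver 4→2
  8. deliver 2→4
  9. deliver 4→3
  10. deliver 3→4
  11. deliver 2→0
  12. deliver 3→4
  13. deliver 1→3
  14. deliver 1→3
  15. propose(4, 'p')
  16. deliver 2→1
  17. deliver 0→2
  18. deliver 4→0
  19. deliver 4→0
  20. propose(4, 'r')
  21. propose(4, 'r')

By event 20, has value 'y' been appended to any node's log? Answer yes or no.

yes

[1] timeout(4) → N4(cand b9 [-])
[2] deliver 4→2 → N2(foll b9 [-])
[3] deliver 2→4 → ∅
[4] deliver 4→1 → N1(foll b9 [-])
[5] deliver 1→4 → N4(lead b9 [-])
[6] propose(4,'y') → ∅
[7] deliver 4→2 → N2(foll b9 [y])
[8] deliver 2→4 → ∅
[9] deliver 4→3 → N3(foll b9 [-])
[10] deliver 3→4 → ∅
[11] deliver 2→0 → ∅
[12] deliver 3→4 → ∅
[13] deliver 1→3 → ∅
[14] deliver 1→3 → ∅
[15] propose(4,'p') → ∅
[16] deliver 2→1 → ∅
[17] deliver 0→2 → ∅
[18] deliver 4→0 → N0(foll b9 [-])
[19] deliver 4→0 → N0(foll b9 [y])
[20] propose(4,'r') → ∅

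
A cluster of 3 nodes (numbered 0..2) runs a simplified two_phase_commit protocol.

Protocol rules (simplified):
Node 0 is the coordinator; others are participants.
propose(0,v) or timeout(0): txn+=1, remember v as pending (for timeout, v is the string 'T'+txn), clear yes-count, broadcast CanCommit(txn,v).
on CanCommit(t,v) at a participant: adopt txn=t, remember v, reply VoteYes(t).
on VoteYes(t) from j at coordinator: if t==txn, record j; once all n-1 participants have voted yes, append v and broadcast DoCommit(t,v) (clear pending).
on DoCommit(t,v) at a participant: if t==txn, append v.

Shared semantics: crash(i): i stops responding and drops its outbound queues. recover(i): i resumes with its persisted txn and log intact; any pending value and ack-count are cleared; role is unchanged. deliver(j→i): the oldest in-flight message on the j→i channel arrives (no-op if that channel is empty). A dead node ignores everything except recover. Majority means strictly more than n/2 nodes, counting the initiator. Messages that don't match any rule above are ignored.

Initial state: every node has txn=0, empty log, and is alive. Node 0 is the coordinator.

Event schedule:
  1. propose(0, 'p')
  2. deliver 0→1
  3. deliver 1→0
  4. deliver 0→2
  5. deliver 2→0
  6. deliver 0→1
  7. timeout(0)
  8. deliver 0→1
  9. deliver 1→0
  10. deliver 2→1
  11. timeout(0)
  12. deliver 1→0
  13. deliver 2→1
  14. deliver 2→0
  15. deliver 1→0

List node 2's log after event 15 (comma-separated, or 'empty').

empty

e1 propose(0,'p'): 0[coor,t=1,-]
e2 deliver 0→1: 1[part,t=1,-]
e3 deliver 1→0: ·
e4 deliver 0→2: 2[part,t=1,-]
e5 deliver 2→0: 0[coor,t=1,p]
e6 deliver 0→1: 1[part,t=1,p]
e7 timeout(0): 0[coor,t=2,p]
e8 deliver 0→1: 1[part,t=2,p]
e9 deliver 1→0: ·
e10 deliver 2→1: ·
e11 timeout(0): 0[coor,t=3,p]
e12 deliver 1→0: ·
e13 deliver 2→1: ·
e14 deliver 2→0: ·
e15 deliver 1→0: ·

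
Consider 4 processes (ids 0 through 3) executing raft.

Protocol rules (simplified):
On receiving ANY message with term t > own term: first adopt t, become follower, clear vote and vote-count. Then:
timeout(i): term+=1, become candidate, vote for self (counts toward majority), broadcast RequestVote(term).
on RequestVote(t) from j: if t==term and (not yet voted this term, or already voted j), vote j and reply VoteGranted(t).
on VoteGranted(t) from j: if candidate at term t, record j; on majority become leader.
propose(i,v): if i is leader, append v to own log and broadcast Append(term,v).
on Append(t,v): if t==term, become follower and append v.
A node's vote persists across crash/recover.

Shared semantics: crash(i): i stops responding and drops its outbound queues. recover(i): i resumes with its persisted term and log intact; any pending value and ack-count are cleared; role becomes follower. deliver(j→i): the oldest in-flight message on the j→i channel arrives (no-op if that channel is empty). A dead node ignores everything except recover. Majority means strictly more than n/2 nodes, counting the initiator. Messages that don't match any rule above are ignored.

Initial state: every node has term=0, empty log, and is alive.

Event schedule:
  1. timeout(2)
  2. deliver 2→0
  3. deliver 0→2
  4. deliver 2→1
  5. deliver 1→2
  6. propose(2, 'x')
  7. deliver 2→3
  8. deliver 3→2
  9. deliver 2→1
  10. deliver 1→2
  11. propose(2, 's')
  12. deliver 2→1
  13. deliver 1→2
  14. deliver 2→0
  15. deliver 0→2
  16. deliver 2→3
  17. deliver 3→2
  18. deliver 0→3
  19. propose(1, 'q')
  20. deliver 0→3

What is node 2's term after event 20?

1

[1] timeout(2) → N2(cand t1 [-])
[2] deliver 2→0 → N0(foll t1 [-])
[3] deliver 0→2 → ∅
[4] deliver 2→1 → N1(foll t1 [-])
[5] deliver 1→2 → N2(lead t1 [-])
[6] propose(2,'x') → N2(lead t1 [x])
[7] deliver 2→3 → N3(foll t1 [-])
[8] deliver 3→2 → ∅
[9] deliver 2→1 → N1(foll t1 [x])
[10] deliver 1→2 → ∅
[11] propose(2,'s') → N2(lead t1 [x,s])
[12] deliver 2→1 → N1(foll t1 [x,s])
[13] deliver 1→2 → ∅
[14] deliver 2→0 → N0(foll t1 [x])
[15] deliver 0→2 → ∅
[16] deliver 2→3 → N3(foll t1 [x])
[17] deliver 3→2 → ∅
[18] deliver 0→3 → ∅
[19] propose(1,'q') → ∅
[20] deliver 0→3 → ∅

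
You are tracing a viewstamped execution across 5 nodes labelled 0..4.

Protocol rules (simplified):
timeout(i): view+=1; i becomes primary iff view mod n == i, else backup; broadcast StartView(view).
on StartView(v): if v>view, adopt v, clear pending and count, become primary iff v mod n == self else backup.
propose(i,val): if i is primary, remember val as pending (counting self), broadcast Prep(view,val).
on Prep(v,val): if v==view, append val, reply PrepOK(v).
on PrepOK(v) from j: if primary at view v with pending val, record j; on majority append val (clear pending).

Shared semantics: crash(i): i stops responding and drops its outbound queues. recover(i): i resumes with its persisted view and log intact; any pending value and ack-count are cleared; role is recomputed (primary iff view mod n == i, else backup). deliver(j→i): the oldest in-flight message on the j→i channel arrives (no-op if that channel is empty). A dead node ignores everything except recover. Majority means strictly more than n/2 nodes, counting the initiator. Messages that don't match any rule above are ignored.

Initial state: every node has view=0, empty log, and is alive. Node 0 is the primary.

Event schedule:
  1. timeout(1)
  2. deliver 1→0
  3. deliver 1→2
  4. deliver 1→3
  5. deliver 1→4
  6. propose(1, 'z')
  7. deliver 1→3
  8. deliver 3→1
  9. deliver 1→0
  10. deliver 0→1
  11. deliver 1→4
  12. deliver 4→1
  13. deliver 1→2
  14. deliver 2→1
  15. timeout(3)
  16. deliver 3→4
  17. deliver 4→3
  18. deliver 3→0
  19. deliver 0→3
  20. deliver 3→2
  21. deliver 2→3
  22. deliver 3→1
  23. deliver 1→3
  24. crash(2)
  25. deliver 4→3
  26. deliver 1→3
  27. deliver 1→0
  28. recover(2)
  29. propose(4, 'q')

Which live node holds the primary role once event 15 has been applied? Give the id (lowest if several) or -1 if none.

1. timeout(1):  <1:prim v1 ->
2. deliver 1→0:  <0:back v1 ->
3. deliver 1→2:  <2:back v1 ->
4. deliver 1→3:  <3:back v1 ->
5. deliver 1→4:  <4:back v1 ->
6. propose(1,'z'):  nop
7. deliver 1→3:  <3:back v1 z>
8. deliver 3→1:  nop
9. deliver 1→0:  <0:back v1 z>
10. deliver 0→1:  <1:prim v1 z>
11. deliver 1→4:  <4:back v1 z>
12. deliver 4→1:  nop
13. deliver 1→2:  <2:back v1 z>
14. deliver 2→1:  nop
15. timeout(3):  <3:back v2 z>

1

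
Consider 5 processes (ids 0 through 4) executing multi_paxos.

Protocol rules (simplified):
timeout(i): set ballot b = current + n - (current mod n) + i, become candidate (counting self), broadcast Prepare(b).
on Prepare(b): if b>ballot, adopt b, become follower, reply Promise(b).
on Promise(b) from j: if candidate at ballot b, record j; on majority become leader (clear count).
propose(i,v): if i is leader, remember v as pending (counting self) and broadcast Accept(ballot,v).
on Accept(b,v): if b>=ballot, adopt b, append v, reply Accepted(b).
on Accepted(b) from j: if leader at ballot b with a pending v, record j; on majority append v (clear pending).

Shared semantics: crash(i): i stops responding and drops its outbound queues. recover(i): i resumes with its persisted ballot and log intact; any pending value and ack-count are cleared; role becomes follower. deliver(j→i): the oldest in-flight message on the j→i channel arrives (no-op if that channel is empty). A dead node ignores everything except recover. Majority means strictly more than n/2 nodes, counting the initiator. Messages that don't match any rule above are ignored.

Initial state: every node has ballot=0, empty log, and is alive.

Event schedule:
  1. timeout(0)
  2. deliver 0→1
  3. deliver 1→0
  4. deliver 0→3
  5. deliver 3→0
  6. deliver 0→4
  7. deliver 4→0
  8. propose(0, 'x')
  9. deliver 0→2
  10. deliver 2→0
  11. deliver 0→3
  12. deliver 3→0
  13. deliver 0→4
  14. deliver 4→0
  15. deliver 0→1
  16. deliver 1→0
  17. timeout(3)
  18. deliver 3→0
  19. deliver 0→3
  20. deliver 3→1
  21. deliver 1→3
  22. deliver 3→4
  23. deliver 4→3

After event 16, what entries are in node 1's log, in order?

x

[1] timeout(0) → N0(cand b5 [-])
[2] deliver 0→1 → N1(foll b5 [-])
[3] deliver 1→0 → ∅
[4] deliver 0→3 → N3(foll b5 [-])
[5] deliver 3→0 → N0(lead b5 [-])
[6] deliver 0→4 → N4(foll b5 [-])
[7] deliver 4→0 → ∅
[8] propose(0,'x') → ∅
[9] deliver 0→2 → N2(foll b5 [-])
[10] deliver 2→0 → ∅
[11] deliver 0→3 → N3(foll b5 [x])
[12] deliver 3→0 → ∅
[13] deliver 0→4 → N4(foll b5 [x])
[14] deliver 4→0 → N0(lead b5 [x])
[15] deliver 0→1 → N1(foll b5 [x])
[16] deliver 1→0 → ∅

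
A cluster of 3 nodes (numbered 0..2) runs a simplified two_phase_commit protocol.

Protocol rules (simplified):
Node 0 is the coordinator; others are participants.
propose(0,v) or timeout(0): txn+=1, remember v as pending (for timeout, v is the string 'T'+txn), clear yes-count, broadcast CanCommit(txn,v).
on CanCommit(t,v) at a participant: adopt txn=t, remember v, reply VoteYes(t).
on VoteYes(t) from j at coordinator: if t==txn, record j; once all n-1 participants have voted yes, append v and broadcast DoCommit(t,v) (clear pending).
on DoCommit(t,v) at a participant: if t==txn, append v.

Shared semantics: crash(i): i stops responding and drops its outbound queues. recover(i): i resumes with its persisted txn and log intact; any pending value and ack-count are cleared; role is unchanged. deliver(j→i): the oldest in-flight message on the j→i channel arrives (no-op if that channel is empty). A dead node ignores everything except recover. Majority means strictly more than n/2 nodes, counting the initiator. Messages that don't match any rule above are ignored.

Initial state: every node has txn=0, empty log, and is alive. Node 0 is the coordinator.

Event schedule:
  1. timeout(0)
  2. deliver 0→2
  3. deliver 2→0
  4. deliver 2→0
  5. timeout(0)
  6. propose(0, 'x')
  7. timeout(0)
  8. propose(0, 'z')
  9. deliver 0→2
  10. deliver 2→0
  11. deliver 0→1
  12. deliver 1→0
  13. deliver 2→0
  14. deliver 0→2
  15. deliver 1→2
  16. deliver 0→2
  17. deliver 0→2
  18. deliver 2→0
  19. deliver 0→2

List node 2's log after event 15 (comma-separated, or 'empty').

empty

1. timeout(0):  <0:coor t1 ->
2. deliver 0→2:  <2:part t1 ->
3. deliver 2→0:  nop
4. deliver 2→0:  nop
5. timeout(0):  <0:coor t2 ->
6. propose(0,'x'):  <0:coor t3 ->
7. timeout(0):  <0:coor t4 ->
8. propose(0,'z'):  <0:coor t5 ->
9. deliver 0→2:  <2:part t2 ->
10. deliver 2→0:  nop
11. deliver 0→1:  <1:part t1 ->
12. deliver 1→0:  nop
13. deliver 2→0:  nop
14. deliver 0→2:  <2:part t3 ->
15. deliver 1→2:  nop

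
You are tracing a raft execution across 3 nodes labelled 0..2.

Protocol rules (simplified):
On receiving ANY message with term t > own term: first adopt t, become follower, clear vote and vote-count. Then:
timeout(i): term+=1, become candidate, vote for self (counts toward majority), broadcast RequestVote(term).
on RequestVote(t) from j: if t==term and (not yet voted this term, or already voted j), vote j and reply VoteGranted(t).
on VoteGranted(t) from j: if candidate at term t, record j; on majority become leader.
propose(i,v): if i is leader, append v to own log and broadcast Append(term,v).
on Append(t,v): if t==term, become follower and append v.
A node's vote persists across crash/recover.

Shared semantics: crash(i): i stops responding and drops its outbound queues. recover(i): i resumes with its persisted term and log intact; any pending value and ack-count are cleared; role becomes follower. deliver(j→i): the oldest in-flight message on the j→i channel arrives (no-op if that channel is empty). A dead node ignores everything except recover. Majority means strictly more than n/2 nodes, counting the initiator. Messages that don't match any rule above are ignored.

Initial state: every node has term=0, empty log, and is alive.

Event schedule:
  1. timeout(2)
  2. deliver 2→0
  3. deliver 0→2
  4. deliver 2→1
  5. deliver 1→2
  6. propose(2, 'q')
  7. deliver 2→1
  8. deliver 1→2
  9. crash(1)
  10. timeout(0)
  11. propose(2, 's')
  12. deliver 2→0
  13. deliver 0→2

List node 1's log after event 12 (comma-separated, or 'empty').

after 1 — timeout(2): n2:cand/t1/[-]
after 2 — deliver 2→0: n0:foll/t1/[-]
after 3 — deliver 0→2: n2:lead/t1/[-]
after 4 — deliver 2→1: n1:foll/t1/[-]
after 5 — deliver 1→2: ·
after 6 — propose(2,'q'): n2:lead/t1/[q]
after 7 — deliver 2→1: n1:foll/t1/[q]
after 8 — deliver 1→2: ·
after 9 — crash(1): n1:✗foll/t1/[q]
after 10 — timeout(0): n0:cand/t2/[-]
after 11 — propose(2,'s'): n2:lead/t1/[q,s]
after 12 — deliver 2→0: ·

q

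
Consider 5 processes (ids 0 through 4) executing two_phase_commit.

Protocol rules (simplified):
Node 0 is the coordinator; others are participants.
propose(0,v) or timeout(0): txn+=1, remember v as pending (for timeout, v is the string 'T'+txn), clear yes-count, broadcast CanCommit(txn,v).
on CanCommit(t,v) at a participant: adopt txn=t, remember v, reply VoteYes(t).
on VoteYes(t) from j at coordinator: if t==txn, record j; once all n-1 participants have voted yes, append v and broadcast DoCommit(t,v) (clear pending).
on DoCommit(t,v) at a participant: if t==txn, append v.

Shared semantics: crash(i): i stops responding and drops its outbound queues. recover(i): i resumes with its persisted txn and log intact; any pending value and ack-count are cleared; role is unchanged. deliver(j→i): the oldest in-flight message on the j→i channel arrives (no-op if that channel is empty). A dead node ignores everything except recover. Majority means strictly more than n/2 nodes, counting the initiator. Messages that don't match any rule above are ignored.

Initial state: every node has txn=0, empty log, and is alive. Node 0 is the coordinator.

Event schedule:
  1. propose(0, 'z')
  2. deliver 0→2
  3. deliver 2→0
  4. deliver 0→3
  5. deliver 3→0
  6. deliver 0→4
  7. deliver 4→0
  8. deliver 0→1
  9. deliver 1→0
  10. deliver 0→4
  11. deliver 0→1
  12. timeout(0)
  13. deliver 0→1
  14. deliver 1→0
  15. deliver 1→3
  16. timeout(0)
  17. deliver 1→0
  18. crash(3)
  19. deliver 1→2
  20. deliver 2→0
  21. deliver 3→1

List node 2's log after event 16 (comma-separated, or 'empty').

[1] propose(0,'z') → N0(coor t1 [-])
[2] deliver 0→2 → N2(part t1 [-])
[3] deliver 2→0 → ∅
[4] deliver 0→3 → N3(part t1 [-])
[5] deliver 3→0 → ∅
[6] deliver 0→4 → N4(part t1 [-])
[7] deliver 4→0 → ∅
[8] deliver 0→1 → N1(part t1 [-])
[9] deliver 1→0 → N0(coor t1 [z])
[10] deliver 0→4 → N4(part t1 [z])
[11] deliver 0→1 → N1(part t1 [z])
[12] timeout(0) → N0(coor t2 [z])
[13] deliver 0→1 → N1(part t2 [z])
[14] deliver 1→0 → ∅
[15] deliver 1→3 → ∅
[16] timeout(0) → N0(coor t3 [z])

empty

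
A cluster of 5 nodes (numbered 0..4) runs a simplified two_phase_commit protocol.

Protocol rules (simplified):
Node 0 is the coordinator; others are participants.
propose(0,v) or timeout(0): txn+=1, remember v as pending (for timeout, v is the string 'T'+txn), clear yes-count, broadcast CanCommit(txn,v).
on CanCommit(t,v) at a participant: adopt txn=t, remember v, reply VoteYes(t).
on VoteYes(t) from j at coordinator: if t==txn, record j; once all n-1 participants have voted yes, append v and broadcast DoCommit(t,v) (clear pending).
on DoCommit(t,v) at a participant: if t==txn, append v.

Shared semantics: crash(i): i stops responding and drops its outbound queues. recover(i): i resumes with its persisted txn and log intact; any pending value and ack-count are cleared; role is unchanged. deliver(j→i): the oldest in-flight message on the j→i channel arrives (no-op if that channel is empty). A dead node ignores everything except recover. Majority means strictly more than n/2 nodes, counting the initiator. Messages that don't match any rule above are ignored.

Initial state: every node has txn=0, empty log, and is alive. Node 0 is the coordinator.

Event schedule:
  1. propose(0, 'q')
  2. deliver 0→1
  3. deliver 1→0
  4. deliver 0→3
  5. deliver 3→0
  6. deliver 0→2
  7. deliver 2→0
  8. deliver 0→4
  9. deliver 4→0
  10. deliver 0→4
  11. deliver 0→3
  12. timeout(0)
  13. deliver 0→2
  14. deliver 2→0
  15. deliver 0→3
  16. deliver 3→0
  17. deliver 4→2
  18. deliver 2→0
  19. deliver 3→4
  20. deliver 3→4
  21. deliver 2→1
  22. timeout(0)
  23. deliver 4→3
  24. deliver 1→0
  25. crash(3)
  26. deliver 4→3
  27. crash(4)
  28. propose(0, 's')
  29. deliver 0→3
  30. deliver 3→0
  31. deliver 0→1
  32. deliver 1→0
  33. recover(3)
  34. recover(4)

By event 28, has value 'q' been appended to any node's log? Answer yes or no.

yes

e1 propose(0,'q'): 0[coor,t=1,-]
e2 deliver 0→1: 1[part,t=1,-]
e3 deliver 1→0: ·
e4 deliver 0→3: 3[part,t=1,-]
e5 deliver 3→0: ·
e6 deliver 0→2: 2[part,t=1,-]
e7 deliver 2→0: ·
e8 deliver 0→4: 4[part,t=1,-]
e9 deliver 4→0: 0[coor,t=1,q]
e10 deliver 0→4: 4[part,t=1,q]
e11 deliver 0→3: 3[part,t=1,q]
e12 timeout(0): 0[coor,t=2,q]
e13 deliver 0→2: 2[part,t=1,q]
e14 deliver 2→0: ·
e15 deliver 0→3: 3[part,t=2,q]
e16 deliver 3→0: ·
e17 deliver 4→2: ·
e18 deliver 2→0: ·
e19 deliver 3→4: ·
e20 deliver 3→4: ·
e21 deliver 2→1: ·
e22 timeout(0): 0[coor,t=3,q]
e23 deliver 4→3: ·
e24 deliver 1→0: ·
e25 crash(3): 3[✗part,t=2,q]
e26 deliver 4→3: ·
e27 crash(4): 4[✗part,t=1,q]
e28 propose(0,'s'): 0[coor,t=4,q]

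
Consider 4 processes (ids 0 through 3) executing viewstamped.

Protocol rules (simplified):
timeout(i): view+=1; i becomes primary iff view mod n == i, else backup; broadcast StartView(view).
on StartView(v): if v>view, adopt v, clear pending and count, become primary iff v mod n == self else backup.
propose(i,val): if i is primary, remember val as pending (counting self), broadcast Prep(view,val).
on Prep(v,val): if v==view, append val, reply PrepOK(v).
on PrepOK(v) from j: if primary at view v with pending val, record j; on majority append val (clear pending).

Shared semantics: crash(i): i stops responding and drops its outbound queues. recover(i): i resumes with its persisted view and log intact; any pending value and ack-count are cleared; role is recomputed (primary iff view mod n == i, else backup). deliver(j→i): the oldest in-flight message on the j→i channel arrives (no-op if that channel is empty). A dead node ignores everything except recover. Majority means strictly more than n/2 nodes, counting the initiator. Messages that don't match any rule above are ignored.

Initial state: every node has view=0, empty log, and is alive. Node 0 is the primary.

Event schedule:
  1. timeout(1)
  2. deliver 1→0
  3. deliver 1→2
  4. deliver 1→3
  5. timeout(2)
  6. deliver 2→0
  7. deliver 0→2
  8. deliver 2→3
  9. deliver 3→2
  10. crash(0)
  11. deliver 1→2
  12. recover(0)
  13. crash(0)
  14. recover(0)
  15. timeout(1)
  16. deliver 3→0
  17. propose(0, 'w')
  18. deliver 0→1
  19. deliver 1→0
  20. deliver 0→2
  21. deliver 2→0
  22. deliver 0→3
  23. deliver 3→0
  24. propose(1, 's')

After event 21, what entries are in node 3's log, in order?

empty

1. timeout(1):  <1:prim v1 ->
2. deliver 1→0:  <0:back v1 ->
3. deliver 1→2:  <2:back v1 ->
4. deliver 1→3:  <3:back v1 ->
5. timeout(2):  <2:prim v2 ->
6. deliver 2→0:  <0:back v2 ->
7. deliver 0→2:  nop
8. deliver 2→3:  <3:back v2 ->
9. deliver 3→2:  nop
10. crash(0):  <0:✗back v2 ->
11. deliver 1→2:  nop
12. recover(0):  <0:back v2 ->
13. crash(0):  <0:✗back v2 ->
14. recover(0):  <0:back v2 ->
15. timeout(1):  <1:back v2 ->
16. deliver 3→0:  nop
17. propose(0,'w'):  nop
18. deliver 0→1:  nop
19. deliver 1→0:  nop
20. deliver 0→2:  nop
21. deliver 2→0:  nop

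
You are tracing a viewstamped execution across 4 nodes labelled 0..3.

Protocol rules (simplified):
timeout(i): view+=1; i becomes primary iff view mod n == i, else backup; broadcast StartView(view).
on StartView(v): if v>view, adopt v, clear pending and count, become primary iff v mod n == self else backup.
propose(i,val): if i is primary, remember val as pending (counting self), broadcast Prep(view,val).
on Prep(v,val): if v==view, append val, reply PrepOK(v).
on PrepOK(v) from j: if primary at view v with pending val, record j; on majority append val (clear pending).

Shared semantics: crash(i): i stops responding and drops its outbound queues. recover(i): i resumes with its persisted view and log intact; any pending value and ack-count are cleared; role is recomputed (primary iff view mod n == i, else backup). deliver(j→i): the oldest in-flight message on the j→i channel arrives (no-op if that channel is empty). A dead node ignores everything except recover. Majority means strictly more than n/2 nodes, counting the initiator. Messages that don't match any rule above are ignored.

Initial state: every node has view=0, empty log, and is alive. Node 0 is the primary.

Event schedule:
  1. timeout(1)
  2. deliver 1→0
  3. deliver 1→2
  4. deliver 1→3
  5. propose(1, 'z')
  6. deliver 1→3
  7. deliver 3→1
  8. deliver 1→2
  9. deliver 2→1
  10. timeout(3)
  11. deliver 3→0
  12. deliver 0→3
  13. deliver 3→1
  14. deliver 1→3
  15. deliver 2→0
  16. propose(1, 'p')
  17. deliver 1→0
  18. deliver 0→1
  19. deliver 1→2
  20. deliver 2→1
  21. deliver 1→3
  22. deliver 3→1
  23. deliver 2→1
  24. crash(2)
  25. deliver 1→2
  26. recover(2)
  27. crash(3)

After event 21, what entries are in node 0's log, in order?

1. timeout(1):  <1:prim v1 ->
2. deliver 1→0:  <0:back v1 ->
3. deliver 1→2:  <2:back v1 ->
4. deliver 1→3:  <3:back v1 ->
5. propose(1,'z'):  nop
6. deliver 1→3:  <3:back v1 z>
7. deliver 3→1:  nop
8. deliver 1→2:  <2:back v1 z>
9. deliver 2→1:  <1:prim v1 z>
10. timeout(3):  <3:back v2 z>
11. deliver 3→0:  <0:back v2 ->
12. deliver 0→3:  nop
13. deliver 3→1:  <1:back v2 z>
14. deliver 1→3:  nop
15. deliver 2→0:  nop
16. propose(1,'p'):  nop
17. deliver 1→0:  nop
18. deliver 0→1:  nop
19. deliver 1→2:  nop
20. deliver 2→1:  nop
21. deliver 1→3:  nop

empty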